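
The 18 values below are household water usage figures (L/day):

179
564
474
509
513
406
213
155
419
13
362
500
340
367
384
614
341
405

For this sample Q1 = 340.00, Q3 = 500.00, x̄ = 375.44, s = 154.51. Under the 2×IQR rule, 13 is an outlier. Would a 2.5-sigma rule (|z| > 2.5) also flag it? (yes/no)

z = (13 − 375.44) / 154.51 = -2.35.
|z| = 2.35 ≤ 2.5.

no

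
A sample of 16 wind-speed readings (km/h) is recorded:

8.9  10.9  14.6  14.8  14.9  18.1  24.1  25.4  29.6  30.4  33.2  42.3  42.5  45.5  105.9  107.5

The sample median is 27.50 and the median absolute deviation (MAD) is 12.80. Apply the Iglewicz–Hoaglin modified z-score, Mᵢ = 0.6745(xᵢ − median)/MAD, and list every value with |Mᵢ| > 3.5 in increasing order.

105.9, 107.5

|Mᵢ| > 3.5 ⇔ |xᵢ − 27.50| > 3.5·12.80/0.6745 = 66.42.
So outliers lie outside [-38.92, 93.92].
105.9: M = 4.13 → outlier.
107.5: M = 4.22 → outlier.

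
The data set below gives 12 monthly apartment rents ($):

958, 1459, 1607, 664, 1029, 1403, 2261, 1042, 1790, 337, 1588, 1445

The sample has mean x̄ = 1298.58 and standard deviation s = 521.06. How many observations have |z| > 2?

Cutoffs: x̄ ± 2s = [256.46, 2340.70].
Every value lies within the cutoffs.

0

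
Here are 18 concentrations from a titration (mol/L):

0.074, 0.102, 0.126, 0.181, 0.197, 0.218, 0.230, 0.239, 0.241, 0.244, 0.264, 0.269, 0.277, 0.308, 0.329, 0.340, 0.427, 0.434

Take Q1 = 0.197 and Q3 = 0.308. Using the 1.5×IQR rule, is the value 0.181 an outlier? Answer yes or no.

IQR = Q3 − Q1 = 0.308 − 0.197 = 0.111.
Lower fence = Q1 − 1.5·IQR = 0.197 − 0.1665 = 0.0305.
Upper fence = Q3 + 1.5·IQR = 0.308 + 0.1665 = 0.4745.
0.181 lies within [0.0305, 0.4745].

no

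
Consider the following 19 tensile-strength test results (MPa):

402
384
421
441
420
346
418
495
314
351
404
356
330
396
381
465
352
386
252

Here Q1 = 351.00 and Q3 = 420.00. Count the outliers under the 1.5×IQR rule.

0

IQR = 69.00; fences at 351.00 − 103.50 = 247.50 and 420.00 + 103.50 = 523.50.
Every value lies within the cutoffs.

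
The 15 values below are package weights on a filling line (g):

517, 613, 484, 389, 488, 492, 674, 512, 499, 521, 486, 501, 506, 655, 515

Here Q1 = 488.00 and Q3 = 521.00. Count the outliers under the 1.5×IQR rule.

4

IQR = 33.00; fences at 488.00 − 49.50 = 438.50 and 521.00 + 49.50 = 570.50.
Outside the cutoffs: 389, 613, 655, 674.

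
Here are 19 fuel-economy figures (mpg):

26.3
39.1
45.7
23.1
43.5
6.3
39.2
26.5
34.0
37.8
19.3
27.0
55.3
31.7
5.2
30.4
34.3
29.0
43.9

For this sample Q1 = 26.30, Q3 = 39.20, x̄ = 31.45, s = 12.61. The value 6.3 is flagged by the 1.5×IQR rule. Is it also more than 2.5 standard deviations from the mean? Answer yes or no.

z = (6.3 − 31.45) / 12.61 = -1.99.
|z| = 1.99 ≤ 2.5.

no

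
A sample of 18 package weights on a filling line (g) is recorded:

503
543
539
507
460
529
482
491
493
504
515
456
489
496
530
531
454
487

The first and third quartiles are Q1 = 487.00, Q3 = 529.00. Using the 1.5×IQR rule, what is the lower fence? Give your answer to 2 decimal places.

IQR = Q3 − Q1 = 529.00 − 487.00 = 42.00.
Lower fence = Q1 − 1.5·IQR = 487.00 − 63.00 = 424.00.
Upper fence = Q3 + 1.5·IQR = 529.00 + 63.00 = 592.00.

424.00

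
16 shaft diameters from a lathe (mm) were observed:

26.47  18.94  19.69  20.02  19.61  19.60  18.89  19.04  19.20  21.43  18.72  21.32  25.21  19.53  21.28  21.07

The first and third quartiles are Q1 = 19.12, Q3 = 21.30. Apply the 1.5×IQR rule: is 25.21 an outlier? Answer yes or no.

yes

IQR = Q3 − Q1 = 21.30 − 19.12 = 2.18.
Lower fence = Q1 − 1.5·IQR = 19.12 − 3.27 = 15.85.
Upper fence = Q3 + 1.5·IQR = 21.30 + 3.27 = 24.57.
25.21 lies above the upper fence.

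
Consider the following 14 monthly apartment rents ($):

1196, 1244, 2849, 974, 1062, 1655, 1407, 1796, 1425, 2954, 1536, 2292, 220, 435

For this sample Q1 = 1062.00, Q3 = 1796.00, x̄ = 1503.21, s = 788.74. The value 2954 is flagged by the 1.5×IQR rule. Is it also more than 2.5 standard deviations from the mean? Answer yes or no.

z = (2954 − 1503.21) / 788.74 = 1.84.
|z| = 1.84 ≤ 2.5.

no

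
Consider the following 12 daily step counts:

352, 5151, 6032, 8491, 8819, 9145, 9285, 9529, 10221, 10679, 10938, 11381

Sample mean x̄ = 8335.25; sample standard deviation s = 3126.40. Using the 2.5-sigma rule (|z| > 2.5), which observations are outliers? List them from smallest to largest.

Cutoffs at x̄ ± 2.5s: 8335.25 ± 2.5·3126.40 = [519.25, 16151.25].
352: z = -2.55, |z| > 2.5 → outlier.
Every other value lies within [519.25, 16151.25].

352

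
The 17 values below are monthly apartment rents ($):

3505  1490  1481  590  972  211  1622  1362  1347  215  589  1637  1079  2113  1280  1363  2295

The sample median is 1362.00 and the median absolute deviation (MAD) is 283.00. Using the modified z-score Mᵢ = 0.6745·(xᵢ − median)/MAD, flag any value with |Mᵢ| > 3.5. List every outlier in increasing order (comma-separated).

3505

|Mᵢ| > 3.5 ⇔ |xᵢ − 1362.00| > 3.5·283.00/0.6745 = 1468.50.
So outliers lie outside [-106.50, 2830.50].
3505: M = 5.11 → outlier.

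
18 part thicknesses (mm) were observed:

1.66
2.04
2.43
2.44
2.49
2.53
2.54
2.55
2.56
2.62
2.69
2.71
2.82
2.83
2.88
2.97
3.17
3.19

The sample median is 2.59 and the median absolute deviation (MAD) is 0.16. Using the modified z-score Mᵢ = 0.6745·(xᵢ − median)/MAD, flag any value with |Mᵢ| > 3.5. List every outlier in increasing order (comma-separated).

|Mᵢ| > 3.5 ⇔ |xᵢ − 2.59| > 3.5·0.16/0.6745 = 0.83.
So outliers lie outside [1.76, 3.42].
1.66: M = -3.92 → outlier.

1.66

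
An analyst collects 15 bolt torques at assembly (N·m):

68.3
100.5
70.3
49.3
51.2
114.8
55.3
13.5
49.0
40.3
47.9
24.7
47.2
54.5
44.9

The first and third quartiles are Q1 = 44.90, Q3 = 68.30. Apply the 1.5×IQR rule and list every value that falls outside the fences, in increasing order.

IQR = Q3 − Q1 = 68.30 − 44.90 = 23.40.
Lower fence = Q1 − 1.5·IQR = 44.90 − 35.10 = 9.80.
Upper fence = Q3 + 1.5·IQR = 68.30 + 35.10 = 103.40.
114.8 > 103.40 → outlier.
All remaining values lie within [9.80, 103.40].

114.8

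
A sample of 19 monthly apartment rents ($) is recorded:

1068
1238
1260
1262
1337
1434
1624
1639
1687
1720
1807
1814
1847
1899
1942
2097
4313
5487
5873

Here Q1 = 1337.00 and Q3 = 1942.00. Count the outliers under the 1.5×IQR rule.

IQR = 605.00; fences at 1337.00 − 907.50 = 429.50 and 1942.00 + 907.50 = 2849.50.
Outside the cutoffs: 4313, 5487, 5873.

3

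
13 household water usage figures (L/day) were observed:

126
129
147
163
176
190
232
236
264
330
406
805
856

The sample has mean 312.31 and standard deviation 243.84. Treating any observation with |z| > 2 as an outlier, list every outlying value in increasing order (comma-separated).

805, 856

Cutoffs at x̄ ± 2s: 312.31 ± 2·243.84 = [-175.37, 799.99].
805: z = 2.02, |z| > 2 → outlier.
856: z = 2.23, |z| > 2 → outlier.
Every other value lies within [-175.37, 799.99].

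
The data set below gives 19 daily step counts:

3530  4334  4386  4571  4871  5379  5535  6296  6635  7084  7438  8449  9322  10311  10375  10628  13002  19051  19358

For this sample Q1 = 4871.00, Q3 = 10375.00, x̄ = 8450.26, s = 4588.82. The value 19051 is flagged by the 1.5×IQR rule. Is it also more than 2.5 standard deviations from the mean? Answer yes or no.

z = (19051 − 8450.26) / 4588.82 = 2.31.
|z| = 2.31 ≤ 2.5.

no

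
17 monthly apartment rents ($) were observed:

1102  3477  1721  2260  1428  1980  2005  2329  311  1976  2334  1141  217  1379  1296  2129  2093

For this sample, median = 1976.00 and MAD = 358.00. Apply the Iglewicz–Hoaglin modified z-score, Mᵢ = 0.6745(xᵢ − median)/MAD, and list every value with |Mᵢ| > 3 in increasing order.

217, 311

|Mᵢ| > 3 ⇔ |xᵢ − 1976.00| > 3·358.00/0.6745 = 1592.29.
So outliers lie outside [383.71, 3568.29].
217: M = -3.31 → outlier.
311: M = -3.14 → outlier.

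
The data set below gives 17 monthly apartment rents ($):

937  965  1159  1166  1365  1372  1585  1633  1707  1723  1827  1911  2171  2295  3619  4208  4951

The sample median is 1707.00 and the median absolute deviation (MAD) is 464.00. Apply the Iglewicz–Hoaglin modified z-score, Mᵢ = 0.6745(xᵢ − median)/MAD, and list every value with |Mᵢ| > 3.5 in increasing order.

4208, 4951

|Mᵢ| > 3.5 ⇔ |xᵢ − 1707.00| > 3.5·464.00/0.6745 = 2407.71.
So outliers lie outside [-700.71, 4114.71].
4208: M = 3.64 → outlier.
4951: M = 4.72 → outlier.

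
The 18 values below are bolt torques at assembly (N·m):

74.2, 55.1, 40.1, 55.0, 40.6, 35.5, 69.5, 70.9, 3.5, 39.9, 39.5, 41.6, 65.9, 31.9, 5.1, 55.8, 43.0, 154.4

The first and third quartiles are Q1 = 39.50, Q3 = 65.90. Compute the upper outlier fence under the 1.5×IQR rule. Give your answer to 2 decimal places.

IQR = Q3 − Q1 = 65.90 − 39.50 = 26.40.
Lower fence = Q1 − 1.5·IQR = 39.50 − 39.60 = -0.10.
Upper fence = Q3 + 1.5·IQR = 65.90 + 39.60 = 105.50.

105.50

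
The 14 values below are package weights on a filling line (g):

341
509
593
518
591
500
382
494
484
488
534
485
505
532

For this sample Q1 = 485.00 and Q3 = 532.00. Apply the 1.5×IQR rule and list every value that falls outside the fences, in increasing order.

341, 382

IQR = Q3 − Q1 = 532.00 − 485.00 = 47.00.
Lower fence = Q1 − 1.5·IQR = 485.00 − 70.50 = 414.50.
Upper fence = Q3 + 1.5·IQR = 532.00 + 70.50 = 602.50.
341 < 414.50 → outlier.
382 < 414.50 → outlier.
All remaining values lie within [414.50, 602.50].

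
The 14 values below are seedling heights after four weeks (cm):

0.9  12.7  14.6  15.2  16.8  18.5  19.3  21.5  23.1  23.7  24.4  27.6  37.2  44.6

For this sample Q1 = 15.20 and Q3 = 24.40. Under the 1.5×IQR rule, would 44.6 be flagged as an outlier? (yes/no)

IQR = Q3 − Q1 = 24.40 − 15.20 = 9.20.
Lower fence = Q1 − 1.5·IQR = 15.20 − 13.80 = 1.40.
Upper fence = Q3 + 1.5·IQR = 24.40 + 13.80 = 38.20.
44.6 lies above the upper fence.

yes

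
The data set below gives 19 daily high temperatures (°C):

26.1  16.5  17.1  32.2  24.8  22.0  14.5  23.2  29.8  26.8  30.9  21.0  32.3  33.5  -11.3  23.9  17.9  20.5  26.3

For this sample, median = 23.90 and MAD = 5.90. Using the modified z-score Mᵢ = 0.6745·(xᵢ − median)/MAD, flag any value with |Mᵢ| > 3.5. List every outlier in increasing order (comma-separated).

-11.3

|Mᵢ| > 3.5 ⇔ |xᵢ − 23.90| > 3.5·5.90/0.6745 = 30.62.
So outliers lie outside [-6.72, 54.52].
-11.3: M = -4.02 → outlier.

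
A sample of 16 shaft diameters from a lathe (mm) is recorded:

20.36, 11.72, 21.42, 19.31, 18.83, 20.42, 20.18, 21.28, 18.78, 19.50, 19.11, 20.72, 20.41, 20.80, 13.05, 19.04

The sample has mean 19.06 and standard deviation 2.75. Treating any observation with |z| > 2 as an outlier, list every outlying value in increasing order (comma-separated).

11.72, 13.05

Cutoffs at x̄ ± 2s: 19.06 ± 2·2.75 = [13.56, 24.56].
11.72: z = -2.67, |z| > 2 → outlier.
13.05: z = -2.19, |z| > 2 → outlier.
Every other value lies within [13.56, 24.56].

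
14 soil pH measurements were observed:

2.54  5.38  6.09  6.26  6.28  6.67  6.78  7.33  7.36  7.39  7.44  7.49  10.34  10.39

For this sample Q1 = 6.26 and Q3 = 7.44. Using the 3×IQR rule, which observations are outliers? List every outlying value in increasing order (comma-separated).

IQR = Q3 − Q1 = 7.44 − 6.26 = 1.18.
Lower fence = Q1 − 3·IQR = 6.26 − 3.54 = 2.72.
Upper fence = Q3 + 3·IQR = 7.44 + 3.54 = 10.98.
2.54 < 2.72 → outlier.
All remaining values lie within [2.72, 10.98].

2.54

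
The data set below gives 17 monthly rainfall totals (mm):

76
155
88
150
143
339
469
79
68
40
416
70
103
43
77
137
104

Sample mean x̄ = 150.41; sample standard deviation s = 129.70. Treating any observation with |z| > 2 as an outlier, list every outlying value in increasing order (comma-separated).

416, 469

Cutoffs at x̄ ± 2s: 150.41 ± 2·129.70 = [-108.99, 409.81].
416: z = 2.05, |z| > 2 → outlier.
469: z = 2.46, |z| > 2 → outlier.
Every other value lies within [-108.99, 409.81].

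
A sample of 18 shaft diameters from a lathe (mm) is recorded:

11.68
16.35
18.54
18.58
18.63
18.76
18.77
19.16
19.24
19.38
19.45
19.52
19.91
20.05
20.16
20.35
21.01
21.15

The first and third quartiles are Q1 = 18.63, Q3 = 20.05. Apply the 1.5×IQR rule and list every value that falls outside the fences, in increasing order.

11.68, 16.35

IQR = Q3 − Q1 = 20.05 − 18.63 = 1.42.
Lower fence = Q1 − 1.5·IQR = 18.63 − 2.13 = 16.50.
Upper fence = Q3 + 1.5·IQR = 20.05 + 2.13 = 22.18.
11.68 < 16.50 → outlier.
16.35 < 16.50 → outlier.
All remaining values lie within [16.50, 22.18].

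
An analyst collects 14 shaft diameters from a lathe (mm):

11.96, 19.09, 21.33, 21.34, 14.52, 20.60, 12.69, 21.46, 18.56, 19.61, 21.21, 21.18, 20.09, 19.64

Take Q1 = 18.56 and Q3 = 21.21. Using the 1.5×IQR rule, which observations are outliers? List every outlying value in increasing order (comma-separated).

IQR = Q3 − Q1 = 21.21 − 18.56 = 2.65.
Lower fence = Q1 − 1.5·IQR = 18.56 − 3.975 = 14.585.
Upper fence = Q3 + 1.5·IQR = 21.21 + 3.975 = 25.185.
11.96 < 14.585 → outlier.
12.69 < 14.585 → outlier.
14.52 < 14.585 → outlier.
All remaining values lie within [14.585, 25.185].

11.96, 12.69, 14.52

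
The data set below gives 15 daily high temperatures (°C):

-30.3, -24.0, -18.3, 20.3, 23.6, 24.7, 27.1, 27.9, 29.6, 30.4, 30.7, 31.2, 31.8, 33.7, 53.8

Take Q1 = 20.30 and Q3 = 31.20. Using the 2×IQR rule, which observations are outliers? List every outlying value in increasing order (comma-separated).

IQR = Q3 − Q1 = 31.20 − 20.30 = 10.90.
Lower fence = Q1 − 2·IQR = 20.30 − 21.80 = -1.50.
Upper fence = Q3 + 2·IQR = 31.20 + 21.80 = 53.00.
-30.3 < -1.50 → outlier.
-24.0 < -1.50 → outlier.
-18.3 < -1.50 → outlier.
53.8 > 53.00 → outlier.
All remaining values lie within [-1.50, 53.00].

-30.3, -24.0, -18.3, 53.8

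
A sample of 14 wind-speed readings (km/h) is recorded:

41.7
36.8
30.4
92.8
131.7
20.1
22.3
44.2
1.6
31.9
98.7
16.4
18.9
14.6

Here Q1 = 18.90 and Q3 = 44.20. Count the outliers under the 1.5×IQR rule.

3

IQR = 25.30; fences at 18.90 − 37.95 = -19.05 and 44.20 + 37.95 = 82.15.
Outside the cutoffs: 92.8, 98.7, 131.7.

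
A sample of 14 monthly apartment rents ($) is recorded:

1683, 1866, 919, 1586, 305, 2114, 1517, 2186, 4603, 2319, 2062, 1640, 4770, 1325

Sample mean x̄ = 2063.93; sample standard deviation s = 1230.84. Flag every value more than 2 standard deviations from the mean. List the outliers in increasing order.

Cutoffs at x̄ ± 2s: 2063.93 ± 2·1230.84 = [-397.75, 4525.61].
4603: z = 2.06, |z| > 2 → outlier.
4770: z = 2.20, |z| > 2 → outlier.
Every other value lies within [-397.75, 4525.61].

4603, 4770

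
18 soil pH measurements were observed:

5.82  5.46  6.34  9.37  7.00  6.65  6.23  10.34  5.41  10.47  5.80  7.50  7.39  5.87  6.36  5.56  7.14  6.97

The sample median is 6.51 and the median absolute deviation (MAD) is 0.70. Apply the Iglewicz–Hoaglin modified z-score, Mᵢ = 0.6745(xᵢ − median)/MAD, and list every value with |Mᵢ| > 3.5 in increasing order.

|Mᵢ| > 3.5 ⇔ |xᵢ − 6.51| > 3.5·0.70/0.6745 = 3.63.
So outliers lie outside [2.88, 10.14].
10.34: M = 3.69 → outlier.
10.47: M = 3.82 → outlier.

10.34, 10.47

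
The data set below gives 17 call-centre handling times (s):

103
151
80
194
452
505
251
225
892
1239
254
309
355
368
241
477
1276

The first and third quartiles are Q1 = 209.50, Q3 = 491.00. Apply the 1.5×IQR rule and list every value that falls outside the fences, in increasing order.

IQR = Q3 − Q1 = 491.00 − 209.50 = 281.50.
Lower fence = Q1 − 1.5·IQR = 209.50 − 422.25 = -212.75.
Upper fence = Q3 + 1.5·IQR = 491.00 + 422.25 = 913.25.
1239 > 913.25 → outlier.
1276 > 913.25 → outlier.
All remaining values lie within [-212.75, 913.25].

1239, 1276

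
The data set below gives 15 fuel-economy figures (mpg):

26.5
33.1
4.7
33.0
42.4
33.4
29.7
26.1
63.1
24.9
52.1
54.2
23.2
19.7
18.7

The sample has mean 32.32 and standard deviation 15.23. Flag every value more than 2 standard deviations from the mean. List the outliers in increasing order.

63.1

Cutoffs at x̄ ± 2s: 32.32 ± 2·15.23 = [1.86, 62.78].
63.1: z = 2.02, |z| > 2 → outlier.
Every other value lies within [1.86, 62.78].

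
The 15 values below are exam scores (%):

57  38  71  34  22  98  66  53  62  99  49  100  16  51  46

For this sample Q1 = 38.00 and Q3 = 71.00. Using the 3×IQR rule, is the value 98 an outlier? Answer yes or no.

no

IQR = Q3 − Q1 = 71.00 − 38.00 = 33.00.
Lower fence = Q1 − 3·IQR = 38.00 − 99.00 = -61.00.
Upper fence = Q3 + 3·IQR = 71.00 + 99.00 = 170.00.
98 lies within [-61.00, 170.00].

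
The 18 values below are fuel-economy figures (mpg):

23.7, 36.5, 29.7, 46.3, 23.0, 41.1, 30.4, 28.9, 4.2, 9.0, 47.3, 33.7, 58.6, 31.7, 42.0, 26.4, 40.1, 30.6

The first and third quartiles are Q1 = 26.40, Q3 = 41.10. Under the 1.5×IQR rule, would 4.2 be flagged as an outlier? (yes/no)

yes

IQR = Q3 − Q1 = 41.10 − 26.40 = 14.70.
Lower fence = Q1 − 1.5·IQR = 26.40 − 22.05 = 4.35.
Upper fence = Q3 + 1.5·IQR = 41.10 + 22.05 = 63.15.
4.2 lies below the lower fence.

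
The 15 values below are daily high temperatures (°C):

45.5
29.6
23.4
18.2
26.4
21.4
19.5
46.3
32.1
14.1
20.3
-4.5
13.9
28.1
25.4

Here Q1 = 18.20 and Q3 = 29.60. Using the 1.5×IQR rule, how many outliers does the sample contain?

IQR = 11.40; fences at 18.20 − 17.10 = 1.10 and 29.60 + 17.10 = 46.70.
Outside the cutoffs: -4.5.

1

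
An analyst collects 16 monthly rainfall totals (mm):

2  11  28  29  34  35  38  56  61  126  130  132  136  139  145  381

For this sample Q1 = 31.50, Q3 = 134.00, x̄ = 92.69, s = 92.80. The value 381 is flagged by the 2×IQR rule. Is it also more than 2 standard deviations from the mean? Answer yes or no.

yes

z = (381 − 92.69) / 92.80 = 3.11.
|z| = 3.11 > 2.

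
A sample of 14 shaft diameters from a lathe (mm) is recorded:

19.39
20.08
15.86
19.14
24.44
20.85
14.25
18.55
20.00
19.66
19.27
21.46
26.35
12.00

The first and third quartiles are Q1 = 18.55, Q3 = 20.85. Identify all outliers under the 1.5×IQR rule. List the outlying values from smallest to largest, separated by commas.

IQR = Q3 − Q1 = 20.85 − 18.55 = 2.30.
Lower fence = Q1 − 1.5·IQR = 18.55 − 3.45 = 15.10.
Upper fence = Q3 + 1.5·IQR = 20.85 + 3.45 = 24.30.
12.00 < 15.10 → outlier.
14.25 < 15.10 → outlier.
24.44 > 24.30 → outlier.
26.35 > 24.30 → outlier.
All remaining values lie within [15.10, 24.30].

12.00, 14.25, 24.44, 26.35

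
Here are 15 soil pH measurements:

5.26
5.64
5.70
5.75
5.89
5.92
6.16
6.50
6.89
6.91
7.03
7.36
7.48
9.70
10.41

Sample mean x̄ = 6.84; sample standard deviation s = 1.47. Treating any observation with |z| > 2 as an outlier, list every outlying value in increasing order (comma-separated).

10.41

Cutoffs at x̄ ± 2s: 6.84 ± 2·1.47 = [3.90, 9.78].
10.41: z = 2.43, |z| > 2 → outlier.
Every other value lies within [3.90, 9.78].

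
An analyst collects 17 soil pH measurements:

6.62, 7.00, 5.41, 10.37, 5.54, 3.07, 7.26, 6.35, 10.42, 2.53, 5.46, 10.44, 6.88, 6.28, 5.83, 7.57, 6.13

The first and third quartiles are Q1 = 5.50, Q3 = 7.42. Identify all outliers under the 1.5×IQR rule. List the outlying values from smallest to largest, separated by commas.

2.53, 10.37, 10.42, 10.44

IQR = Q3 − Q1 = 7.42 − 5.50 = 1.92.
Lower fence = Q1 − 1.5·IQR = 5.50 − 2.88 = 2.62.
Upper fence = Q3 + 1.5·IQR = 7.42 + 2.88 = 10.30.
2.53 < 2.62 → outlier.
10.37 > 10.30 → outlier.
10.42 > 10.30 → outlier.
10.44 > 10.30 → outlier.
All remaining values lie within [2.62, 10.30].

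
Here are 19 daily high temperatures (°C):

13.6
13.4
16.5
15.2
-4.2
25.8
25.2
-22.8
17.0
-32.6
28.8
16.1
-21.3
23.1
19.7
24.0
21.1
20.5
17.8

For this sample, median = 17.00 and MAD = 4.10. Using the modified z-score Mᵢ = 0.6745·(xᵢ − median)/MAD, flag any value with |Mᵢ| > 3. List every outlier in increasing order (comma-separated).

-32.6, -22.8, -21.3, -4.2

|Mᵢ| > 3 ⇔ |xᵢ − 17.00| > 3·4.10/0.6745 = 18.24.
So outliers lie outside [-1.24, 35.24].
-32.6: M = -8.16 → outlier.
-22.8: M = -6.55 → outlier.
-21.3: M = -6.30 → outlier.
-4.2: M = -3.49 → outlier.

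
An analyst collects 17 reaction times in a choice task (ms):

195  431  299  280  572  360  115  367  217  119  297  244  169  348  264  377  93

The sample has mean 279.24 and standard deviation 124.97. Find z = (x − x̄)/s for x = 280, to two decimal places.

z = (280 − 279.24) / 124.97 = 0.01.

0.01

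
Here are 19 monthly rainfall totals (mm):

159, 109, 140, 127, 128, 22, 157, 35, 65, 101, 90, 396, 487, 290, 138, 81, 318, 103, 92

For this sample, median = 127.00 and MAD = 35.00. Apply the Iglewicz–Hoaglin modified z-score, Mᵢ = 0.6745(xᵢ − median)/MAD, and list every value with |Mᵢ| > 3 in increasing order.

290, 318, 396, 487

|Mᵢ| > 3 ⇔ |xᵢ − 127.00| > 3·35.00/0.6745 = 155.67.
So outliers lie outside [-28.67, 282.67].
290: M = 3.14 → outlier.
318: M = 3.68 → outlier.
396: M = 5.18 → outlier.
487: M = 6.94 → outlier.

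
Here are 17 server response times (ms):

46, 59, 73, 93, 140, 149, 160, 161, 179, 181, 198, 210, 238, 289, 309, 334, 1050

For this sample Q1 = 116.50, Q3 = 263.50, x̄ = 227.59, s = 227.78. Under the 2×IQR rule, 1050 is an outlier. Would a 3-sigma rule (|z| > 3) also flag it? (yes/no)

z = (1050 − 227.59) / 227.78 = 3.61.
|z| = 3.61 > 3.

yes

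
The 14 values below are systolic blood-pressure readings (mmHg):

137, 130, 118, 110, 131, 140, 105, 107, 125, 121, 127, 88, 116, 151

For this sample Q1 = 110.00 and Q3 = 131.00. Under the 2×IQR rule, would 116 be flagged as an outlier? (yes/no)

no

IQR = Q3 − Q1 = 131.00 − 110.00 = 21.00.
Lower fence = Q1 − 2·IQR = 110.00 − 42.00 = 68.00.
Upper fence = Q3 + 2·IQR = 131.00 + 42.00 = 173.00.
116 lies within [68.00, 173.00].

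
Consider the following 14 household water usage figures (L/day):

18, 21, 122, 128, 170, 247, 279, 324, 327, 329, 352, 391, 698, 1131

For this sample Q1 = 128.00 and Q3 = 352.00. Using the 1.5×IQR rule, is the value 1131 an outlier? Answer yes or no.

IQR = Q3 − Q1 = 352.00 − 128.00 = 224.00.
Lower fence = Q1 − 1.5·IQR = 128.00 − 336.00 = -208.00.
Upper fence = Q3 + 1.5·IQR = 352.00 + 336.00 = 688.00.
1131 lies above the upper fence.

yes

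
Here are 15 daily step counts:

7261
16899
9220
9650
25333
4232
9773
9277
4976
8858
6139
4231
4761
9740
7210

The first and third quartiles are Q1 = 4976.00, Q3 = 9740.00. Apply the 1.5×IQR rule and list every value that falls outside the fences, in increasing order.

IQR = Q3 − Q1 = 9740.00 − 4976.00 = 4764.00.
Lower fence = Q1 − 1.5·IQR = 4976.00 − 7146.00 = -2170.00.
Upper fence = Q3 + 1.5·IQR = 9740.00 + 7146.00 = 16886.00.
16899 > 16886.00 → outlier.
25333 > 16886.00 → outlier.
All remaining values lie within [-2170.00, 16886.00].

16899, 25333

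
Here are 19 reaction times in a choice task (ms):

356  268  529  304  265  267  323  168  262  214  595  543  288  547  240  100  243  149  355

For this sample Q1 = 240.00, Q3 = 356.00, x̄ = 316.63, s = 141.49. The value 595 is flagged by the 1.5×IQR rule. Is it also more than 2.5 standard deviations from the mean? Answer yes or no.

z = (595 − 316.63) / 141.49 = 1.97.
|z| = 1.97 ≤ 2.5.

no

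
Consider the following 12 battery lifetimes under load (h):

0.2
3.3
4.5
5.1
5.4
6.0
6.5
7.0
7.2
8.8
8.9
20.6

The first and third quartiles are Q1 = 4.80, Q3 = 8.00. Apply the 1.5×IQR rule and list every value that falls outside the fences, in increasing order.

IQR = Q3 − Q1 = 8.00 − 4.80 = 3.20.
Lower fence = Q1 − 1.5·IQR = 4.80 − 4.80 = 0.00.
Upper fence = Q3 + 1.5·IQR = 8.00 + 4.80 = 12.80.
20.6 > 12.80 → outlier.
All remaining values lie within [0.00, 12.80].

20.6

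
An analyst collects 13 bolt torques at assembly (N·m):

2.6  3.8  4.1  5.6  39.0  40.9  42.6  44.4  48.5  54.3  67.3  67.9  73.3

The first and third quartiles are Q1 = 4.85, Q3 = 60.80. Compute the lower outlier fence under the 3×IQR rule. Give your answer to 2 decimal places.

-163.00

IQR = Q3 − Q1 = 60.80 − 4.85 = 55.95.
Lower fence = Q1 − 3·IQR = 4.85 − 167.85 = -163.00.
Upper fence = Q3 + 3·IQR = 60.80 + 167.85 = 228.65.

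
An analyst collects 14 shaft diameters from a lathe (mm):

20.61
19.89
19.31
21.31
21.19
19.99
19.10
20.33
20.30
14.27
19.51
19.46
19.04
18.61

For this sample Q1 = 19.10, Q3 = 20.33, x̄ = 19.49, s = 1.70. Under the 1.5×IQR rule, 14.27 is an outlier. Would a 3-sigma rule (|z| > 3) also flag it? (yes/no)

yes

z = (14.27 − 19.49) / 1.70 = -3.07.
|z| = 3.07 > 3.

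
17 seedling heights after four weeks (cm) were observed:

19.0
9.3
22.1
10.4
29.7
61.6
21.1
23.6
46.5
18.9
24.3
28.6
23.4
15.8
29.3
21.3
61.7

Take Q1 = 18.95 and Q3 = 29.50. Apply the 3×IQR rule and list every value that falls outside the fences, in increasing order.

IQR = Q3 − Q1 = 29.50 − 18.95 = 10.55.
Lower fence = Q1 − 3·IQR = 18.95 − 31.65 = -12.70.
Upper fence = Q3 + 3·IQR = 29.50 + 31.65 = 61.15.
61.6 > 61.15 → outlier.
61.7 > 61.15 → outlier.
All remaining values lie within [-12.70, 61.15].

61.6, 61.7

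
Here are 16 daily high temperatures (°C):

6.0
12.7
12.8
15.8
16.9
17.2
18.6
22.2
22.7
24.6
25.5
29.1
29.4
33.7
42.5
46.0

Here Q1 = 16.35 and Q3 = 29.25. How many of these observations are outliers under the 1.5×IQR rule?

IQR = 12.90; fences at 16.35 − 19.35 = -3.00 and 29.25 + 19.35 = 48.60.
Every value lies within the cutoffs.

0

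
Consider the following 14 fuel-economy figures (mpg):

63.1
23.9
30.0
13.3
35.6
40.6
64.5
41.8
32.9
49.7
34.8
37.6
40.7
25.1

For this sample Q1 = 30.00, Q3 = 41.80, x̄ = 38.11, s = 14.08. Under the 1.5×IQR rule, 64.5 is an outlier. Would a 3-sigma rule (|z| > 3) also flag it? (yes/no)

no

z = (64.5 − 38.11) / 14.08 = 1.87.
|z| = 1.87 ≤ 3.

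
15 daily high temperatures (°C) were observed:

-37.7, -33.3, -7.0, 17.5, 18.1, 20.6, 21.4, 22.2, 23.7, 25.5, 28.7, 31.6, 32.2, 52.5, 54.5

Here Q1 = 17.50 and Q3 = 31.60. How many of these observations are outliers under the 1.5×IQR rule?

4

IQR = 14.10; fences at 17.50 − 21.15 = -3.65 and 31.60 + 21.15 = 52.75.
Outside the cutoffs: -37.7, -33.3, -7.0, 54.5.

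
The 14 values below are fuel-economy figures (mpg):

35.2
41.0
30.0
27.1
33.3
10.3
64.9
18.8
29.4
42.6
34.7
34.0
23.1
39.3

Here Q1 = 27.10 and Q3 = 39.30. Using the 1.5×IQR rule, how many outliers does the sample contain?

1

IQR = 12.20; fences at 27.10 − 18.30 = 8.80 and 39.30 + 18.30 = 57.60.
Outside the cutoffs: 64.9.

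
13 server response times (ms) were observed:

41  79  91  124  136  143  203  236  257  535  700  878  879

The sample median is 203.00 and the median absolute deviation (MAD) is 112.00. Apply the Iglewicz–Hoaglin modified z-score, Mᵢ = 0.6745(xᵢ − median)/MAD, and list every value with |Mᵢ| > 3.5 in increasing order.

878, 879

|Mᵢ| > 3.5 ⇔ |xᵢ − 203.00| > 3.5·112.00/0.6745 = 581.17.
So outliers lie outside [-378.17, 784.17].
878: M = 4.07 → outlier.
879: M = 4.07 → outlier.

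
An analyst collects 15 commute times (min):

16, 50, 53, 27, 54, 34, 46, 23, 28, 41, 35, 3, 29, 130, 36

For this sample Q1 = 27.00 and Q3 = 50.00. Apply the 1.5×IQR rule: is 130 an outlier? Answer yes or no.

IQR = Q3 − Q1 = 50.00 − 27.00 = 23.00.
Lower fence = Q1 − 1.5·IQR = 27.00 − 34.50 = -7.50.
Upper fence = Q3 + 1.5·IQR = 50.00 + 34.50 = 84.50.
130 lies above the upper fence.

yes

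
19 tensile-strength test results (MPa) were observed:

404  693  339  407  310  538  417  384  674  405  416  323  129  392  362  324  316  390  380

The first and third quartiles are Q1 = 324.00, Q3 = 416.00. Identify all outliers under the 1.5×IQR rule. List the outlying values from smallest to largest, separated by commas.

129, 674, 693

IQR = Q3 − Q1 = 416.00 − 324.00 = 92.00.
Lower fence = Q1 − 1.5·IQR = 324.00 − 138.00 = 186.00.
Upper fence = Q3 + 1.5·IQR = 416.00 + 138.00 = 554.00.
129 < 186.00 → outlier.
674 > 554.00 → outlier.
693 > 554.00 → outlier.
All remaining values lie within [186.00, 554.00].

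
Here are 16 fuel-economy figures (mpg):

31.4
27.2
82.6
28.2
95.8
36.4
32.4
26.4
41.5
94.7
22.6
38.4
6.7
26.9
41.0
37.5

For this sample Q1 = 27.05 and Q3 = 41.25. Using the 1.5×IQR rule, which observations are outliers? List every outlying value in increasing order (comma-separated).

82.6, 94.7, 95.8

IQR = Q3 − Q1 = 41.25 − 27.05 = 14.20.
Lower fence = Q1 − 1.5·IQR = 27.05 − 21.30 = 5.75.
Upper fence = Q3 + 1.5·IQR = 41.25 + 21.30 = 62.55.
82.6 > 62.55 → outlier.
94.7 > 62.55 → outlier.
95.8 > 62.55 → outlier.
All remaining values lie within [5.75, 62.55].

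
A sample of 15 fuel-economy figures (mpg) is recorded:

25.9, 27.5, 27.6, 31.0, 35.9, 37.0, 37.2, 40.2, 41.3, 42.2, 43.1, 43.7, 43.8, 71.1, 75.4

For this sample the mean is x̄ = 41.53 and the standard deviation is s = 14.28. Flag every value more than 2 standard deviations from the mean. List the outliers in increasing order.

Cutoffs at x̄ ± 2s: 41.53 ± 2·14.28 = [12.97, 70.09].
71.1: z = 2.07, |z| > 2 → outlier.
75.4: z = 2.37, |z| > 2 → outlier.
Every other value lies within [12.97, 70.09].

71.1, 75.4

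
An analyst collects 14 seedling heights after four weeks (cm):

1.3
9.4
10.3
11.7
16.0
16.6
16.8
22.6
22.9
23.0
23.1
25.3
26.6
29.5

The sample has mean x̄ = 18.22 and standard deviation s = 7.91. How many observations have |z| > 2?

Cutoffs: x̄ ± 2s = [2.40, 34.04].
Outside the cutoffs: 1.3.

1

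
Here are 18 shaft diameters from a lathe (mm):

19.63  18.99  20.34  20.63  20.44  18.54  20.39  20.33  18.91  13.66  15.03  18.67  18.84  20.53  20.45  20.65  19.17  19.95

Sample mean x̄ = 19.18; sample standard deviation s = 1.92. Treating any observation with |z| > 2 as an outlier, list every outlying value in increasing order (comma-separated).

Cutoffs at x̄ ± 2s: 19.18 ± 2·1.92 = [15.34, 23.02].
13.66: z = -2.88, |z| > 2 → outlier.
15.03: z = -2.16, |z| > 2 → outlier.
Every other value lies within [15.34, 23.02].

13.66, 15.03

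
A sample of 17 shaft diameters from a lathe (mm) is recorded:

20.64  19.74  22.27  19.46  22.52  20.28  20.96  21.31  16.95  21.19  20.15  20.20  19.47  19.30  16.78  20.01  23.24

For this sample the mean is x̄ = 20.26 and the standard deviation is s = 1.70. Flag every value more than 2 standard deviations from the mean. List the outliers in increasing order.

16.78

Cutoffs at x̄ ± 2s: 20.26 ± 2·1.70 = [16.86, 23.66].
16.78: z = -2.05, |z| > 2 → outlier.
Every other value lies within [16.86, 23.66].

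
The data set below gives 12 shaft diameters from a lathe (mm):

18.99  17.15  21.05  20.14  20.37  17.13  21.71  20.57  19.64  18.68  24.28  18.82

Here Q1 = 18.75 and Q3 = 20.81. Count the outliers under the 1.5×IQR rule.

1

IQR = 2.06; fences at 18.75 − 3.09 = 15.66 and 20.81 + 3.09 = 23.90.
Outside the cutoffs: 24.28.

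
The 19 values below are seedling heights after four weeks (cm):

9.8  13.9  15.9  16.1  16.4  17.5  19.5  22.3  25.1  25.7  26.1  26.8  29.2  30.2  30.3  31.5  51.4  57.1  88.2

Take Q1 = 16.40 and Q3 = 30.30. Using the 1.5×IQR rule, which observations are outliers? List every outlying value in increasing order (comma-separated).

51.4, 57.1, 88.2

IQR = Q3 − Q1 = 30.30 − 16.40 = 13.90.
Lower fence = Q1 − 1.5·IQR = 16.40 − 20.85 = -4.45.
Upper fence = Q3 + 1.5·IQR = 30.30 + 20.85 = 51.15.
51.4 > 51.15 → outlier.
57.1 > 51.15 → outlier.
88.2 > 51.15 → outlier.
All remaining values lie within [-4.45, 51.15].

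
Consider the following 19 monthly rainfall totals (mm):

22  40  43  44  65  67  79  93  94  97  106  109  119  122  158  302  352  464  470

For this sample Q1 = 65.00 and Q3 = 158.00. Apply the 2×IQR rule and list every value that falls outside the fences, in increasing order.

352, 464, 470

IQR = Q3 − Q1 = 158.00 − 65.00 = 93.00.
Lower fence = Q1 − 2·IQR = 65.00 − 186.00 = -121.00.
Upper fence = Q3 + 2·IQR = 158.00 + 186.00 = 344.00.
352 > 344.00 → outlier.
464 > 344.00 → outlier.
470 > 344.00 → outlier.
All remaining values lie within [-121.00, 344.00].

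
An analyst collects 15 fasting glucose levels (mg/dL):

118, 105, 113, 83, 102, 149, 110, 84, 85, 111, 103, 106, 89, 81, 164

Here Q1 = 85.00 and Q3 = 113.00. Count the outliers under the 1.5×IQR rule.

IQR = 28.00; fences at 85.00 − 42.00 = 43.00 and 113.00 + 42.00 = 155.00.
Outside the cutoffs: 164.

1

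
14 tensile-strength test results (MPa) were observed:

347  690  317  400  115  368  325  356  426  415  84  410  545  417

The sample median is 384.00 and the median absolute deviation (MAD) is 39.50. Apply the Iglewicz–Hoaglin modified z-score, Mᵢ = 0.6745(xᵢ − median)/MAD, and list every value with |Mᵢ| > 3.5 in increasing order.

84, 115, 690

|Mᵢ| > 3.5 ⇔ |xᵢ − 384.00| > 3.5·39.50/0.6745 = 204.97.
So outliers lie outside [179.03, 588.97].
84: M = -5.12 → outlier.
115: M = -4.59 → outlier.
690: M = 5.23 → outlier.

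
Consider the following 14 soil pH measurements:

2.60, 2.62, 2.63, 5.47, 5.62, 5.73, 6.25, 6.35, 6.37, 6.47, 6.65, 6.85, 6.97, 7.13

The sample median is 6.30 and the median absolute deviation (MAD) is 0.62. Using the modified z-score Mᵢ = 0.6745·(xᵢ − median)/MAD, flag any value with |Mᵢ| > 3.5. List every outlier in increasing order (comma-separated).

|Mᵢ| > 3.5 ⇔ |xᵢ − 6.30| > 3.5·0.62/0.6745 = 3.22.
So outliers lie outside [3.08, 9.52].
2.60: M = -4.03 → outlier.
2.62: M = -4.00 → outlier.
2.63: M = -3.99 → outlier.

2.60, 2.62, 2.63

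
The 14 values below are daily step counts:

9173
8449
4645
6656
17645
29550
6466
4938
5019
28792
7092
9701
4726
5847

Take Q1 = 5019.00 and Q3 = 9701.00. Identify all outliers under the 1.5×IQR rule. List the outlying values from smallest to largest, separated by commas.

17645, 28792, 29550

IQR = Q3 − Q1 = 9701.00 − 5019.00 = 4682.00.
Lower fence = Q1 − 1.5·IQR = 5019.00 − 7023.00 = -2004.00.
Upper fence = Q3 + 1.5·IQR = 9701.00 + 7023.00 = 16724.00.
17645 > 16724.00 → outlier.
28792 > 16724.00 → outlier.
29550 > 16724.00 → outlier.
All remaining values lie within [-2004.00, 16724.00].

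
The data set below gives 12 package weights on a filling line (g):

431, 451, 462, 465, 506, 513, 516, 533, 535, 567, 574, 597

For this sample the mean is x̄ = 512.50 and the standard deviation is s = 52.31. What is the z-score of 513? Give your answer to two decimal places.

0.01

z = (513 − 512.50) / 52.31 = 0.01.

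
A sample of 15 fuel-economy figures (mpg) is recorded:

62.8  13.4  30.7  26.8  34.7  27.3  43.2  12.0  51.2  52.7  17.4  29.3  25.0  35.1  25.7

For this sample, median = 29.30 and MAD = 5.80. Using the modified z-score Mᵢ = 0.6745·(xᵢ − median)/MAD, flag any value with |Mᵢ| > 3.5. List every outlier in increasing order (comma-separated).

62.8

|Mᵢ| > 3.5 ⇔ |xᵢ − 29.30| > 3.5·5.80/0.6745 = 30.10.
So outliers lie outside [-0.80, 59.40].
62.8: M = 3.90 → outlier.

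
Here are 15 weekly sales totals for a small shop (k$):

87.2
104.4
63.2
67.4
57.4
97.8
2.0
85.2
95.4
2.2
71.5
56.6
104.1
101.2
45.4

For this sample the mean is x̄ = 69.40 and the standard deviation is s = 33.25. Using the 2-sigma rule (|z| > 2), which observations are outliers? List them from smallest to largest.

2.0, 2.2

Cutoffs at x̄ ± 2s: 69.40 ± 2·33.25 = [2.90, 135.90].
2.0: z = -2.03, |z| > 2 → outlier.
2.2: z = -2.02, |z| > 2 → outlier.
Every other value lies within [2.90, 135.90].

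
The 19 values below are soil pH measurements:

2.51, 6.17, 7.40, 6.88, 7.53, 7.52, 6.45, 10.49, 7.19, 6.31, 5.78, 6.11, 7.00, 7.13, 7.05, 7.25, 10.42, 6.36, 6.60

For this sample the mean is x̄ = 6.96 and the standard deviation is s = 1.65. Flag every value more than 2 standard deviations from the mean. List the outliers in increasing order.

2.51, 10.42, 10.49

Cutoffs at x̄ ± 2s: 6.96 ± 2·1.65 = [3.66, 10.26].
2.51: z = -2.70, |z| > 2 → outlier.
10.42: z = 2.10, |z| > 2 → outlier.
10.49: z = 2.14, |z| > 2 → outlier.
Every other value lies within [3.66, 10.26].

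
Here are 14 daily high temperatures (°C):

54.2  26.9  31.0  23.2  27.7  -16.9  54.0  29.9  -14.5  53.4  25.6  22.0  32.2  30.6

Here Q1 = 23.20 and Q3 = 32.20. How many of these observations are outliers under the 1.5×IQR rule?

5

IQR = 9.00; fences at 23.20 − 13.50 = 9.70 and 32.20 + 13.50 = 45.70.
Outside the cutoffs: -16.9, -14.5, 53.4, 54.0, 54.2.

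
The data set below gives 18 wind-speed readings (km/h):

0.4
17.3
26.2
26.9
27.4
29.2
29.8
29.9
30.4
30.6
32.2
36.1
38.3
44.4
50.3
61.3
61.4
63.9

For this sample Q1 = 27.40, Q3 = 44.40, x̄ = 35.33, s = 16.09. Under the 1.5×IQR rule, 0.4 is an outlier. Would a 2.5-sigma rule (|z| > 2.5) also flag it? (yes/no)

z = (0.4 − 35.33) / 16.09 = -2.17.
|z| = 2.17 ≤ 2.5.

no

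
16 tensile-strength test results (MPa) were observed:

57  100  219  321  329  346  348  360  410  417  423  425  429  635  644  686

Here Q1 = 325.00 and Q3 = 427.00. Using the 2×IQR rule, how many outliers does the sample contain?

5

IQR = 102.00; fences at 325.00 − 204.00 = 121.00 and 427.00 + 204.00 = 631.00.
Outside the cutoffs: 57, 100, 635, 644, 686.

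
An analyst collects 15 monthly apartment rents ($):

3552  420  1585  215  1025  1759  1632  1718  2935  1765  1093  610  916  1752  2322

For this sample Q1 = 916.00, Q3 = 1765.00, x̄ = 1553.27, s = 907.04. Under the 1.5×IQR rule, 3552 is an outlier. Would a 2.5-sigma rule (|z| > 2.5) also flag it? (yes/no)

no

z = (3552 − 1553.27) / 907.04 = 2.20.
|z| = 2.20 ≤ 2.5.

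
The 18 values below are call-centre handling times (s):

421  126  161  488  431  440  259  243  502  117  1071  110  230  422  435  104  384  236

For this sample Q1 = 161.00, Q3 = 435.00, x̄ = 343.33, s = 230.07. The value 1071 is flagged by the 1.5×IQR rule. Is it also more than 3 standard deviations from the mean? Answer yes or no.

z = (1071 − 343.33) / 230.07 = 3.16.
|z| = 3.16 > 3.

yes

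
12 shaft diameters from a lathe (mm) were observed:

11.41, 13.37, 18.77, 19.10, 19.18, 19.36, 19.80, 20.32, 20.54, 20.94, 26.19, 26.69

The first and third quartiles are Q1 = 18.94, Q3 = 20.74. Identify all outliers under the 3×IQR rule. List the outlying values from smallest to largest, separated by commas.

11.41, 13.37, 26.19, 26.69

IQR = Q3 − Q1 = 20.74 − 18.94 = 1.80.
Lower fence = Q1 − 3·IQR = 18.94 − 5.40 = 13.54.
Upper fence = Q3 + 3·IQR = 20.74 + 5.40 = 26.14.
11.41 < 13.54 → outlier.
13.37 < 13.54 → outlier.
26.19 > 26.14 → outlier.
26.69 > 26.14 → outlier.
All remaining values lie within [13.54, 26.14].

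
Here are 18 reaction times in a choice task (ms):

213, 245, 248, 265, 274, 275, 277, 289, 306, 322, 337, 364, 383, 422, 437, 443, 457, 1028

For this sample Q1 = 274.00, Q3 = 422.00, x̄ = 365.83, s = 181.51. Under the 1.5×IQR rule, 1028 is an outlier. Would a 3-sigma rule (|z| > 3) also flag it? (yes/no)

yes

z = (1028 − 365.83) / 181.51 = 3.65.
|z| = 3.65 > 3.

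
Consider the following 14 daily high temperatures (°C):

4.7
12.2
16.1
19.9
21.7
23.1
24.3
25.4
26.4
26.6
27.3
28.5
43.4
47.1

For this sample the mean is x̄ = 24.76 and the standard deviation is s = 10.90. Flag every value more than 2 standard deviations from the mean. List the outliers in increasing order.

Cutoffs at x̄ ± 2s: 24.76 ± 2·10.90 = [2.96, 46.56].
47.1: z = 2.05, |z| > 2 → outlier.
Every other value lies within [2.96, 46.56].

47.1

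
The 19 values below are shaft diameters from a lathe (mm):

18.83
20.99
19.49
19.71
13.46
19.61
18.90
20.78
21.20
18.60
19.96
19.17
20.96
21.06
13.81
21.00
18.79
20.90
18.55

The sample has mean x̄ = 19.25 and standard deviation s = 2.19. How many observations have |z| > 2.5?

1

Cutoffs: x̄ ± 2.5s = [13.775, 24.725].
Outside the cutoffs: 13.46.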